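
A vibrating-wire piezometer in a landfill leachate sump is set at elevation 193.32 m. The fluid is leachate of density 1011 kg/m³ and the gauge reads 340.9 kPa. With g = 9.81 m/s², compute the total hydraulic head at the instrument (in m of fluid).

h ≈ 227.69 m

ψ = P/(ρg) = 340.9×1000 / (1011 × 9.81) = 34.37 m.
h = z + ψ = 193.32 + 34.37 = 227.69 m.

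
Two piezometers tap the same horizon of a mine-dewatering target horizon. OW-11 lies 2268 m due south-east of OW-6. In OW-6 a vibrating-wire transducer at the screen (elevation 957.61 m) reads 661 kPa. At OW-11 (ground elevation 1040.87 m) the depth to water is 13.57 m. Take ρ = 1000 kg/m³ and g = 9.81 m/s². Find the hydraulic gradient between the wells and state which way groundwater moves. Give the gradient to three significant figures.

i ≈ 0.00102; groundwater flows toward the north-west

Pressure head at OW-6: ψ = P/(ρg) = 661×1000 / (1000 × 9.81) = 67.38 m.
Total head at OW-6: h = z + ψ = 957.61 + 67.38 = 1024.99 m.
Total head at OW-11: h = 1040.87 − 13.57 = 1027.30 m.
Head difference: h(OW-6) − h(OW-11) = 1024.99 − 1027.30 = -2.31 m.
Hydraulic gradient: i = |Δh| / L = 2.31 / 2268 = 0.00102.
Flow is from higher to lower head: from OW-11 toward OW-6, i.e. toward the north-west.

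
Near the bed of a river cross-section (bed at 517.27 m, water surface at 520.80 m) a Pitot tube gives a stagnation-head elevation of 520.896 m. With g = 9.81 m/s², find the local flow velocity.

v ≈ 1.37 m/s

Near the bed, under hydrostatic conditions, the piezometric head (z + ψ) equals the free-surface elevation, 520.80 m.
Velocity head = total − piezometric = 520.896 − 520.80 = 0.096 m.
v = √(2g·h_v) = √(2 × 9.81 × 0.096) = 1.37 m/s.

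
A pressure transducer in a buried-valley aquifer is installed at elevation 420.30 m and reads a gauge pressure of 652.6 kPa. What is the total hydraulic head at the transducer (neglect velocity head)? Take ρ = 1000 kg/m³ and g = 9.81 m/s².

h ≈ 486.82 m

ψ = P/(ρg) = 652.6×1000 / (1000 × 9.81) = 66.52 m.
h = z + ψ = 420.30 + 66.52 = 486.82 m.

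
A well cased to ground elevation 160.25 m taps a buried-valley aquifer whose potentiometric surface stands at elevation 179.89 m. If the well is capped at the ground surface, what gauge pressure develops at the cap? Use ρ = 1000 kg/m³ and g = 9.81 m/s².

Head above the cap: Δh = 179.89 − 160.25 = 19.64 m.
P = ρgΔh = 1000 × 9.81 × 19.64 = 192668 Pa ≈ 193 kPa.

P ≈ 193 kPa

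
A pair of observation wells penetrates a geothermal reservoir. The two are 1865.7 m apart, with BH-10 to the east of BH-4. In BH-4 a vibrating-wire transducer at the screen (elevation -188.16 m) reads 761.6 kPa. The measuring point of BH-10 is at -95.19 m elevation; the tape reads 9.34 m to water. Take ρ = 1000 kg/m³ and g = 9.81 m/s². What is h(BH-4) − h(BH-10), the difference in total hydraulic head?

Pressure head at BH-4: ψ = P/(ρg) = 761.6×1000 / (1000 × 9.81) = 77.64 m.
Total head at BH-4: h = z + ψ = -188.16 + 77.64 = -110.52 m.
Total head at BH-10: h = -95.19 − 9.34 = -104.53 m.
Head difference: h(BH-4) − h(BH-10) = -110.52 − (-104.53) = -5.99 m.

Δh ≈ -5.99 m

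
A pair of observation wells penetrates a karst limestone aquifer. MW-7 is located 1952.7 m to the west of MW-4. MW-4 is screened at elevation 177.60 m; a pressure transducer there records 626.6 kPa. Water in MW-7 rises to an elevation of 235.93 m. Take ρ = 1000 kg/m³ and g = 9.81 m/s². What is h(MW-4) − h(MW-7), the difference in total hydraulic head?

Δh ≈ 5.54 m

Pressure head at MW-4: ψ = P/(ρg) = 626.6×1000 / (1000 × 9.81) = 63.87 m.
Total head at MW-4: h = z + ψ = 177.60 + 63.87 = 241.47 m.
Total head at MW-7: h = 235.93 m (water level in the piezometer is the total head).
Head difference: h(MW-4) − h(MW-7) = 241.47 − 235.93 = 5.54 m.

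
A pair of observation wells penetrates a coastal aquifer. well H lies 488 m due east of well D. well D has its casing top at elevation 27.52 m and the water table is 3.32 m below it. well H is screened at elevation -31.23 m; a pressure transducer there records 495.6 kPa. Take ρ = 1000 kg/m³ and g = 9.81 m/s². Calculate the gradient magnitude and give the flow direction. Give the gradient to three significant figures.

Total head at well D: h = 27.52 − 3.32 = 24.20 m.
Pressure head at well H: ψ = P/(ρg) = 495.6×1000 / (1000 × 9.81) = 50.52 m.
Total head at well H: h = z + ψ = -31.23 + 50.52 = 19.29 m.
Head difference: h(well D) − h(well H) = 24.20 − 19.29 = 4.91 m.
Hydraulic gradient: i = |Δh| / L = 4.91 / 488 = 0.0101.
Flow is from higher to lower head: from well D toward well H, i.e. toward the east.

i ≈ 0.0101; groundwater flows toward the east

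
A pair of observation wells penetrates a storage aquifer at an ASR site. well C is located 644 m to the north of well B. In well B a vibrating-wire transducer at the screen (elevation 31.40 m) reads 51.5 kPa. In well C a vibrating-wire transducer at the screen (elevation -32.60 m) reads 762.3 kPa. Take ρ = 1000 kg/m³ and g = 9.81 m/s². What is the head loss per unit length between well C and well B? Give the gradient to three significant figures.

Pressure head at well B: ψ = P/(ρg) = 51.5×1000 / (1000 × 9.81) = 5.25 m.
Total head at well B: h = z + ψ = 31.40 + 5.25 = 36.65 m.
Pressure head at well C: ψ = P/(ρg) = 762.3×1000 / (1000 × 9.81) = 77.71 m.
Total head at well C: h = z + ψ = -32.60 + 77.71 = 45.11 m.
Head difference: h(well B) − h(well C) = 36.65 − 45.11 = -8.46 m.
Hydraulic gradient: i = |Δh| / L = 8.46 / 644 = 0.0131.

i ≈ 0.0131 m/m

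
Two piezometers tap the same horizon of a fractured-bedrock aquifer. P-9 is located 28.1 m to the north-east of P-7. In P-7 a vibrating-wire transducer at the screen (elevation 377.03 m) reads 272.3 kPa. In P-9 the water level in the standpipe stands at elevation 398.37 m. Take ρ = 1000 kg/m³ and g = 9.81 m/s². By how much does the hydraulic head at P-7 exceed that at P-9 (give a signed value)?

Pressure head at P-7: ψ = P/(ρg) = 272.3×1000 / (1000 × 9.81) = 27.76 m.
Total head at P-7: h = z + ψ = 377.03 + 27.76 = 404.79 m.
Total head at P-9: h = 398.37 m (water level in the piezometer is the total head).
Head difference: h(P-7) − h(P-9) = 404.79 − 398.37 = 6.42 m.

Δh ≈ 6.42 m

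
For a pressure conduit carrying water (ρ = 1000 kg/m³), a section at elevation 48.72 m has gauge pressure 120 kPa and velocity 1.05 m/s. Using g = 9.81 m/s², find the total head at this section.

h ≈ 61.01 m

Pressure head ψ = P/(ρg) = 120×1000 / (1000 × 9.81) = 12.23 m.
Velocity head = v²/(2g) = 1.05² / (2 × 9.81) = 0.056 m.
h = z + ψ + v²/(2g) = 48.72 + 12.23 + 0.056 = 61.01 m.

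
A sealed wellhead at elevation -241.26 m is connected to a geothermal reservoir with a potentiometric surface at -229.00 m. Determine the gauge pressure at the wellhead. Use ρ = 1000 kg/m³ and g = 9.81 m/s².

Head above the cap: Δh = -229.00 − (-241.26) = 12.26 m.
P = ρgΔh = 1000 × 9.81 × 12.26 = 120271 Pa ≈ 120 kPa.

P ≈ 120 kPa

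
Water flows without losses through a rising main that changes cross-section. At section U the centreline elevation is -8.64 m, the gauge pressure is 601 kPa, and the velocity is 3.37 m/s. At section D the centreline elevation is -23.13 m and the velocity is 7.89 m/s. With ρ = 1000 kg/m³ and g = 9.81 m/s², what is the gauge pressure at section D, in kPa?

P₂ ≈ 718 kPa

Pressure head at U: ψ₁ = P₁/(ρg) = 601×1000 / (1000 × 9.81) = 61.26 m.
Velocity heads: v₁²/2g = 3.37²/19.62 = 0.579 m; v₂²/2g = 7.89²/19.62 = 3.173 m.
Total head H = z₁ + ψ₁ + v₁²/2g = -8.64 + 61.26 + 0.579 = 53.20 m.
ψ₂ = H − z₂ − v₂²/2g = 53.20 − (-23.13) − 3.173 = 73.16 m.
P₂ = ρgψ₂ = 1000 × 9.81 × 73.16 ≈ 718 kPa.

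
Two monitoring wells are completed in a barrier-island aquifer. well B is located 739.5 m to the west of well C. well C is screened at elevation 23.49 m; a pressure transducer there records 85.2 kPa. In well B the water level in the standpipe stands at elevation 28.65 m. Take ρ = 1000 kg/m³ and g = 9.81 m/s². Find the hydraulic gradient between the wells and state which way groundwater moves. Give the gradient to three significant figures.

Pressure head at well C: ψ = P/(ρg) = 85.2×1000 / (1000 × 9.81) = 8.69 m.
Total head at well C: h = z + ψ = 23.49 + 8.69 = 32.18 m.
Total head at well B: h = 28.65 m (water level in the piezometer is the total head).
Head difference: h(well C) − h(well B) = 32.18 − 28.65 = 3.53 m.
Hydraulic gradient: i = |Δh| / L = 3.53 / 739.5 = 0.00477.
Flow is from higher to lower head: from well C toward well B, i.e. toward the west.

i ≈ 0.00477; groundwater flows toward the west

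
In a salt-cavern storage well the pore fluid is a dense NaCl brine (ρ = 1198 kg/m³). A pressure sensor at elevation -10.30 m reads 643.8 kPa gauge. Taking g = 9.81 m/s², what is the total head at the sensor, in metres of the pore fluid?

ψ = P/(ρg) = 643.8×1000 / (1198 × 9.81) = 54.78 m.
h = z + ψ = -10.30 + 54.78 = 44.48 m.

h ≈ 44.48 m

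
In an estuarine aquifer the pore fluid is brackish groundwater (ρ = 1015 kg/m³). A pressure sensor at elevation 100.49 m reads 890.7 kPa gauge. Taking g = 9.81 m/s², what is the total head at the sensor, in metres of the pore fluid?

h ≈ 189.94 m

ψ = P/(ρg) = 890.7×1000 / (1015 × 9.81) = 89.45 m.
h = z + ψ = 100.49 + 89.45 = 189.94 m.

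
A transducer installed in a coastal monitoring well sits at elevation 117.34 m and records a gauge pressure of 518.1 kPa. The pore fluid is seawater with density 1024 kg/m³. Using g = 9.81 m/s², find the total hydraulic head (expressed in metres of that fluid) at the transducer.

ψ = P/(ρg) = 518.1×1000 / (1024 × 9.81) = 51.58 m.
h = z + ψ = 117.34 + 51.58 = 168.92 m.

h ≈ 168.92 m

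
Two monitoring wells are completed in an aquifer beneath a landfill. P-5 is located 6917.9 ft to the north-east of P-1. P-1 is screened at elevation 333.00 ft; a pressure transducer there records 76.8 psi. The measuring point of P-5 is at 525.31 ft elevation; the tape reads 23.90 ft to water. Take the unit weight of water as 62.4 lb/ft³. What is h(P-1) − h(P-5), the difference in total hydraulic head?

Pressure head at P-1: ψ = 144·P/γ = 144 × 76.8 / 62.4 = 177.23 ft.
Total head at P-1: h = z + ψ = 333.00 + 177.23 = 510.23 ft.
Total head at P-5: h = 525.31 − 23.90 = 501.41 ft.
Head difference: h(P-1) − h(P-5) = 510.23 − 501.41 = 8.82 ft.

Δh ≈ 8.82 ft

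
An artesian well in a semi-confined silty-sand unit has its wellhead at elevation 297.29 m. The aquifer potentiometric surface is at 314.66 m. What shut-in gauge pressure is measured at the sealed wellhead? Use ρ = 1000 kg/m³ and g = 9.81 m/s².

Head above the cap: Δh = 314.66 − 297.29 = 17.37 m.
P = ρgΔh = 1000 × 9.81 × 17.37 = 170400 Pa ≈ 170 kPa.

P ≈ 170 kPa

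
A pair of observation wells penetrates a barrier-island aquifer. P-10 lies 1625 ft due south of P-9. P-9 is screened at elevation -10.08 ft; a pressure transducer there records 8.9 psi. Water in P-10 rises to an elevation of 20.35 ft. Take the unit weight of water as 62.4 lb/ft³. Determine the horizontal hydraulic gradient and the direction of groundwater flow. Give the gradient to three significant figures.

Pressure head at P-9: ψ = 144·P/γ = 144 × 8.9 / 62.4 = 20.54 ft.
Total head at P-9: h = z + ψ = -10.08 + 20.54 = 10.46 ft.
Total head at P-10: h = 20.35 ft (water level in the piezometer is the total head).
Head difference: h(P-9) − h(P-10) = 10.46 − 20.35 = -9.89 ft.
Hydraulic gradient: i = |Δh| / L = 9.89 / 1625 = 0.00609.
Flow is from higher to lower head: from P-10 toward P-9, i.e. toward the north.

i ≈ 0.00609; groundwater flows toward the north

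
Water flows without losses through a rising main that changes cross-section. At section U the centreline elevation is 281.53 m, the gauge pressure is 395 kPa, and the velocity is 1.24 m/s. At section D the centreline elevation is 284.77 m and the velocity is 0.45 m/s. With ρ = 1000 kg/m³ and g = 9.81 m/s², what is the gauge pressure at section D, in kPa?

P₂ ≈ 364 kPa

Pressure head at U: ψ₁ = P₁/(ρg) = 395×1000 / (1000 × 9.81) = 40.27 m.
Velocity heads: v₁²/2g = 1.24²/19.62 = 0.078 m; v₂²/2g = 0.45²/19.62 = 0.010 m.
Total head H = z₁ + ψ₁ + v₁²/2g = 281.53 + 40.27 + 0.078 = 321.88 m.
ψ₂ = H − z₂ − v₂²/2g = 321.88 − 284.77 − 0.010 = 37.10 m.
P₂ = ρgψ₂ = 1000 × 9.81 × 37.10 ≈ 364 kPa.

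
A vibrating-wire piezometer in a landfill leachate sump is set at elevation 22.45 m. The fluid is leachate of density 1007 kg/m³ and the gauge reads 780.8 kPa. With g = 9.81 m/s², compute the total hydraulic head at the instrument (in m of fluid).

h ≈ 101.49 m

ψ = P/(ρg) = 780.8×1000 / (1007 × 9.81) = 79.04 m.
h = z + ψ = 22.45 + 79.04 = 101.49 m.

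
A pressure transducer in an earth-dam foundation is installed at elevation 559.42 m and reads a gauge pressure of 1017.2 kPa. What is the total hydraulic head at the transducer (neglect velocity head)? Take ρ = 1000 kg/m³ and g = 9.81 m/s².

h ≈ 663.11 m

ψ = P/(ρg) = 1017.2×1000 / (1000 × 9.81) = 103.69 m.
h = z + ψ = 559.42 + 103.69 = 663.11 m.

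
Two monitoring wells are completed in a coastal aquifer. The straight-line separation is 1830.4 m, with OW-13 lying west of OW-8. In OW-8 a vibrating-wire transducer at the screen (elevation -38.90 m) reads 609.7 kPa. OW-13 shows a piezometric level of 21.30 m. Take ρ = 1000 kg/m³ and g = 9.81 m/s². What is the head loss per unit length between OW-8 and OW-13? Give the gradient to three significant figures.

Pressure head at OW-8: ψ = P/(ρg) = 609.7×1000 / (1000 × 9.81) = 62.15 m.
Total head at OW-8: h = z + ψ = -38.90 + 62.15 = 23.25 m.
Total head at OW-13: h = 21.30 m (water level in the piezometer is the total head).
Head difference: h(OW-8) − h(OW-13) = 23.25 − 21.30 = 1.95 m.
Hydraulic gradient: i = |Δh| / L = 1.95 / 1830.4 = 0.00107.

i ≈ 0.00107 m/m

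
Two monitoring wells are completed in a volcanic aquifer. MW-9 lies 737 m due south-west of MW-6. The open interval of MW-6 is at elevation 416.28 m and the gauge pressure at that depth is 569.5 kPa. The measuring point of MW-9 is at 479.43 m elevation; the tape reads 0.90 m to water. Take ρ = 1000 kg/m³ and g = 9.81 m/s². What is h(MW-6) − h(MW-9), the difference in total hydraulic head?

Δh ≈ -4.20 m

Pressure head at MW-6: ψ = P/(ρg) = 569.5×1000 / (1000 × 9.81) = 58.05 m.
Total head at MW-6: h = z + ψ = 416.28 + 58.05 = 474.33 m.
Total head at MW-9: h = 479.43 − 0.90 = 478.53 m.
Head difference: h(MW-6) − h(MW-9) = 474.33 − 478.53 = -4.20 m.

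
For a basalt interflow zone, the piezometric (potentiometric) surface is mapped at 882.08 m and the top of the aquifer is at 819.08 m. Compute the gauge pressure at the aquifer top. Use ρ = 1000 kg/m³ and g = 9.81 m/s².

P ≈ 618 kPa

Pressure head at the aquifer top: ψ = h − z = 882.08 − 819.08 = 63.00 m.
P = ρgψ = 1000 × 9.81 × 63.00 = 618030 Pa ≈ 618 kPa.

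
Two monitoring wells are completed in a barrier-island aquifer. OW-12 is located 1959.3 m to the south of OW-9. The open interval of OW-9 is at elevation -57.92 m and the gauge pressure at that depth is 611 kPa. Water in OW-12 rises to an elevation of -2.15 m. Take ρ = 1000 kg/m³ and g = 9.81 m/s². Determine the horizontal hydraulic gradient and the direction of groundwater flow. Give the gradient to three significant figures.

i ≈ 0.00332; groundwater flows toward the south

Pressure head at OW-9: ψ = P/(ρg) = 611×1000 / (1000 × 9.81) = 62.28 m.
Total head at OW-9: h = z + ψ = -57.92 + 62.28 = 4.36 m.
Total head at OW-12: h = -2.15 m (water level in the piezometer is the total head).
Head difference: h(OW-9) − h(OW-12) = 4.36 − (-2.15) = 6.51 m.
Hydraulic gradient: i = |Δh| / L = 6.51 / 1959.3 = 0.00332.
Flow is from higher to lower head: from OW-9 toward OW-12, i.e. toward the south.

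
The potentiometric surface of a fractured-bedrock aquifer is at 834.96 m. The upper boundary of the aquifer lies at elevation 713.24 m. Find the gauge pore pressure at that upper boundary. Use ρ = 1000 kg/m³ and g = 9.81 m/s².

P ≈ 1190 kPa

Pressure head at the aquifer top: ψ = h − z = 834.96 − 713.24 = 121.72 m.
P = ρgψ = 1000 × 9.81 × 121.72 = 1194073 Pa ≈ 1190 kPa.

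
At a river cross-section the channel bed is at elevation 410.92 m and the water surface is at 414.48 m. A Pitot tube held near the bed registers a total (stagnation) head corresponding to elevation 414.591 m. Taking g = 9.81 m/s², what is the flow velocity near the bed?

Near the bed, under hydrostatic conditions, the piezometric head (z + ψ) equals the free-surface elevation, 414.48 m.
Velocity head = total − piezometric = 414.591 − 414.48 = 0.111 m.
v = √(2g·h_v) = √(2 × 9.81 × 0.111) = 1.48 m/s.

v ≈ 1.48 m/s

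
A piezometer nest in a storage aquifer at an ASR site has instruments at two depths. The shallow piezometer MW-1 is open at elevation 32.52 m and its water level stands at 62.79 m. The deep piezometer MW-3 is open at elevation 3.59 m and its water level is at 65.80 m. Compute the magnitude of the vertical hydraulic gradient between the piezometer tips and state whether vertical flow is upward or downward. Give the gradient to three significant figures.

|i_v| ≈ 0.104; vertical flow is upward

Total head at MW-1: h = 62.79 m (water level in the standpipe).
Total head at MW-3: h = 65.80 m.
Δh = h(MW-1) − h(MW-3) = 62.79 − 65.80 = -3.01 m.
Vertical separation Δz = 32.52 − 3.59 = 28.93 m.
|i_v| = |Δh| / Δz = 3.01 / 28.93 = 0.104.
Head is higher in the deep piezometer, so vertical flow is upward (discharge condition).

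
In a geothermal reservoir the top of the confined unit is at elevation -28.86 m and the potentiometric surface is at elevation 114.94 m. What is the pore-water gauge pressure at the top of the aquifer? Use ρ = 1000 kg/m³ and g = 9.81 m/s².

P ≈ 1410 kPa

Pressure head at the aquifer top: ψ = h − z = 114.94 − (-28.86) = 143.80 m.
P = ρgψ = 1000 × 9.81 × 143.80 = 1410678 Pa ≈ 1410 kPa.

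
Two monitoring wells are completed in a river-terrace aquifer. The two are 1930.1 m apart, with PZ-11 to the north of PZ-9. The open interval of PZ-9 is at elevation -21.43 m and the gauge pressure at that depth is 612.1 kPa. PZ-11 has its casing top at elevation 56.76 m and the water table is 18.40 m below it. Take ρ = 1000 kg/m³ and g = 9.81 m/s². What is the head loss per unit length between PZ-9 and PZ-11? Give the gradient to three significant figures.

i ≈ 0.00135 m/m

Pressure head at PZ-9: ψ = P/(ρg) = 612.1×1000 / (1000 × 9.81) = 62.40 m.
Total head at PZ-9: h = z + ψ = -21.43 + 62.40 = 40.97 m.
Total head at PZ-11: h = 56.76 − 18.40 = 38.36 m.
Head difference: h(PZ-9) − h(PZ-11) = 40.97 − 38.36 = 2.61 m.
Hydraulic gradient: i = |Δh| / L = 2.61 / 1930.1 = 0.00135.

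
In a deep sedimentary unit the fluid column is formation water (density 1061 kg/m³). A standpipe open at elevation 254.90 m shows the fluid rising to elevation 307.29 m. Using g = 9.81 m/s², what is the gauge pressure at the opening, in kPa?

Pressure head ψ = h − z = 307.29 − 254.90 = 52.39 m.
P = ρgψ = 1061 × 9.81 × 52.39 = 545297 Pa ≈ 545 kPa.

P ≈ 545 kPa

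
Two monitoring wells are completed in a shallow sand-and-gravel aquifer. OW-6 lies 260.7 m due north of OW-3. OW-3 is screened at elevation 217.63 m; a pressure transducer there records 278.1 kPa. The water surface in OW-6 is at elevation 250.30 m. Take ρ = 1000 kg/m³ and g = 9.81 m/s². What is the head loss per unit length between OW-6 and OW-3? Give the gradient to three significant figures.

Pressure head at OW-3: ψ = P/(ρg) = 278.1×1000 / (1000 × 9.81) = 28.35 m.
Total head at OW-3: h = z + ψ = 217.63 + 28.35 = 245.98 m.
Total head at OW-6: h = 250.30 m (water level in the piezometer is the total head).
Head difference: h(OW-3) − h(OW-6) = 245.98 − 250.30 = -4.32 m.
Hydraulic gradient: i = |Δh| / L = 4.32 / 260.7 = 0.0166.

i ≈ 0.0166 m/m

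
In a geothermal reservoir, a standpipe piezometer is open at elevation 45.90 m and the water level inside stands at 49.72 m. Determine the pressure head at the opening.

ψ ≈ 3.82 m

Total head h = 49.72 m (the water-surface elevation in the piezometer).
Pressure head ψ = h − z = 49.72 − 45.90 = 3.82 m.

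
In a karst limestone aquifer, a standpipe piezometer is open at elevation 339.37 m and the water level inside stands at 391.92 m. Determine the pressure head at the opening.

ψ ≈ 52.55 m

Total head h = 391.92 m (the water-surface elevation in the piezometer).
Pressure head ψ = h − z = 391.92 − 339.37 = 52.55 m.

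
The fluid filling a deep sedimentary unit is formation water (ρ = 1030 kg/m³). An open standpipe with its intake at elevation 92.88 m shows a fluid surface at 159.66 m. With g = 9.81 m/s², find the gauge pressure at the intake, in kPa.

P ≈ 675 kPa

Pressure head ψ = h − z = 159.66 − 92.88 = 66.78 m.
P = ρgψ = 1030 × 9.81 × 66.78 = 674765 Pa ≈ 675 kPa.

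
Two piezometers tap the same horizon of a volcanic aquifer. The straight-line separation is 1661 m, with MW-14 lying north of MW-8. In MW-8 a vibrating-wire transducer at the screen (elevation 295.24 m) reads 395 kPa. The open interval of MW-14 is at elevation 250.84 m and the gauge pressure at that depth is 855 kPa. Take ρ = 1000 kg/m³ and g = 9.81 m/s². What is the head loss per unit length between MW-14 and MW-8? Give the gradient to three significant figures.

i ≈ 0.00150 m/m

Pressure head at MW-8: ψ = P/(ρg) = 395×1000 / (1000 × 9.81) = 40.27 m.
Total head at MW-8: h = z + ψ = 295.24 + 40.27 = 335.51 m.
Pressure head at MW-14: ψ = P/(ρg) = 855×1000 / (1000 × 9.81) = 87.16 m.
Total head at MW-14: h = z + ψ = 250.84 + 87.16 = 338.00 m.
Head difference: h(MW-8) − h(MW-14) = 335.51 − 338.00 = -2.49 m.
Hydraulic gradient: i = |Δh| / L = 2.49 / 1661 = 0.00150.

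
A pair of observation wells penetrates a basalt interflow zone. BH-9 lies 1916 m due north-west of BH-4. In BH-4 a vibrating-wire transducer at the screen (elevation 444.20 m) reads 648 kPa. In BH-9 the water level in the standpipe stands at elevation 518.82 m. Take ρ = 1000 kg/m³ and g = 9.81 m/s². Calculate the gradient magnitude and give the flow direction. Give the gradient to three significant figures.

i ≈ 0.00447; groundwater flows toward the south-east

Pressure head at BH-4: ψ = P/(ρg) = 648×1000 / (1000 × 9.81) = 66.06 m.
Total head at BH-4: h = z + ψ = 444.20 + 66.06 = 510.26 m.
Total head at BH-9: h = 518.82 m (water level in the piezometer is the total head).
Head difference: h(BH-4) − h(BH-9) = 510.26 − 518.82 = -8.56 m.
Hydraulic gradient: i = |Δh| / L = 8.56 / 1916 = 0.00447.
Flow is from higher to lower head: from BH-9 toward BH-4, i.e. toward the south-east.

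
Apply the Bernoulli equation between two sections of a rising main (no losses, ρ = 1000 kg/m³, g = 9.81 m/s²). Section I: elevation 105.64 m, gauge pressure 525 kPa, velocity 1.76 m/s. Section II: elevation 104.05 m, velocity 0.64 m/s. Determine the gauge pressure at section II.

P₂ ≈ 542 kPa

Pressure head at I: ψ₁ = P₁/(ρg) = 525×1000 / (1000 × 9.81) = 53.52 m.
Velocity heads: v₁²/2g = 1.76²/19.62 = 0.158 m; v₂²/2g = 0.64²/19.62 = 0.021 m.
Total head H = z₁ + ψ₁ + v₁²/2g = 105.64 + 53.52 + 0.158 = 159.32 m.
ψ₂ = H − z₂ − v₂²/2g = 159.32 − 104.05 − 0.021 = 55.25 m.
P₂ = ρgψ₂ = 1000 × 9.81 × 55.25 ≈ 542 kPa.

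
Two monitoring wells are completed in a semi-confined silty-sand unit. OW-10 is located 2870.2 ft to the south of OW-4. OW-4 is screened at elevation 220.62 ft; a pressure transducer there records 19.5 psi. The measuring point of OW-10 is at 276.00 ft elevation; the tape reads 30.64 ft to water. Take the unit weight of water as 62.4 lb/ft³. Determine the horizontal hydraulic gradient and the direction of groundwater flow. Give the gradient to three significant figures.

Pressure head at OW-4: ψ = 144·P/γ = 144 × 19.5 / 62.4 = 45.00 ft.
Total head at OW-4: h = z + ψ = 220.62 + 45.00 = 265.62 ft.
Total head at OW-10: h = 276.00 − 30.64 = 245.36 ft.
Head difference: h(OW-4) − h(OW-10) = 265.62 − 245.36 = 20.26 ft.
Hydraulic gradient: i = |Δh| / L = 20.26 / 2870.2 = 0.00706.
Flow is from higher to lower head: from OW-4 toward OW-10, i.e. toward the south.

i ≈ 0.00706; groundwater flows toward the south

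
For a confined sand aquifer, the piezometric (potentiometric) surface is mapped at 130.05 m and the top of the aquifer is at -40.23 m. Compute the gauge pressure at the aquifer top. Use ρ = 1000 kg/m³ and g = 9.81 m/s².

Pressure head at the aquifer top: ψ = h − z = 130.05 − (-40.23) = 170.28 m.
P = ρgψ = 1000 × 9.81 × 170.28 = 1670447 Pa ≈ 1670 kPa.

P ≈ 1670 kPa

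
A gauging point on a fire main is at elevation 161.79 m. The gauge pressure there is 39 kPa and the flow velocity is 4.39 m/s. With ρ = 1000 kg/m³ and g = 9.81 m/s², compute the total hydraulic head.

Pressure head ψ = P/(ρg) = 39×1000 / (1000 × 9.81) = 3.98 m.
Velocity head = v²/(2g) = 4.39² / (2 × 9.81) = 0.982 m.
h = z + ψ + v²/(2g) = 161.79 + 3.98 + 0.982 = 166.75 m.

h ≈ 166.75 m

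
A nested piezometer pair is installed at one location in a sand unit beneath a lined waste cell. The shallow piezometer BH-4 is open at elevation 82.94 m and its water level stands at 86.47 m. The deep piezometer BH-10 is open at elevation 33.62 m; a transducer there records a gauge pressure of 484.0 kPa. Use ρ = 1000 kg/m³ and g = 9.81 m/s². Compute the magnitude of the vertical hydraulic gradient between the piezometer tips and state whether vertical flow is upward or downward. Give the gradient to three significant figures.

Total head at BH-4: h = 86.47 m (water level in the standpipe).
Pressure head at BH-10: ψ = P/(ρg) = 484.0×1000 / (1000 × 9.81) = 49.34 m.
Total head at BH-10: h = z + ψ = 33.62 + 49.34 = 82.96 m.
Δh = h(BH-4) − h(BH-10) = 86.47 − 82.96 = 3.51 m.
Vertical separation Δz = 82.94 − 33.62 = 49.32 m.
|i_v| = |Δh| / Δz = 3.51 / 49.32 = 0.0712.
Head is higher in the shallow piezometer, so vertical flow is downward (recharge condition).

|i_v| ≈ 0.0712; vertical flow is downward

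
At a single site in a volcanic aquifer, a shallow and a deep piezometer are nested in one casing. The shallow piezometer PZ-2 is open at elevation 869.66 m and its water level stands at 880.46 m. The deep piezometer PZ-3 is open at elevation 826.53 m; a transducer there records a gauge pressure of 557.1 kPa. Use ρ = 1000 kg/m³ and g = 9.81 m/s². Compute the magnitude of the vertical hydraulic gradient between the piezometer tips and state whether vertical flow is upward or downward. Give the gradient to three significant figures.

Total head at PZ-2: h = 880.46 m (water level in the standpipe).
Pressure head at PZ-3: ψ = P/(ρg) = 557.1×1000 / (1000 × 9.81) = 56.79 m.
Total head at PZ-3: h = z + ψ = 826.53 + 56.79 = 883.32 m.
Δh = h(PZ-2) − h(PZ-3) = 880.46 − 883.32 = -2.86 m.
Vertical separation Δz = 869.66 − 826.53 = 43.13 m.
|i_v| = |Δh| / Δz = 2.86 / 43.13 = 0.0663.
Head is higher in the deep piezometer, so vertical flow is upward (discharge condition).

|i_v| ≈ 0.0663; vertical flow is upward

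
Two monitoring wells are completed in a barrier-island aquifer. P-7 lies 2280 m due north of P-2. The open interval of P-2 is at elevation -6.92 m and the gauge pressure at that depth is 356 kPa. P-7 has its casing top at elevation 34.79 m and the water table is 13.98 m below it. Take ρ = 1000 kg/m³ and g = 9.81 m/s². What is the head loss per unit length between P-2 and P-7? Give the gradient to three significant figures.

Pressure head at P-2: ψ = P/(ρg) = 356×1000 / (1000 × 9.81) = 36.29 m.
Total head at P-2: h = z + ψ = -6.92 + 36.29 = 29.37 m.
Total head at P-7: h = 34.79 − 13.98 = 20.81 m.
Head difference: h(P-2) − h(P-7) = 29.37 − 20.81 = 8.56 m.
Hydraulic gradient: i = |Δh| / L = 8.56 / 2280 = 0.00375.

i ≈ 0.00375 m/m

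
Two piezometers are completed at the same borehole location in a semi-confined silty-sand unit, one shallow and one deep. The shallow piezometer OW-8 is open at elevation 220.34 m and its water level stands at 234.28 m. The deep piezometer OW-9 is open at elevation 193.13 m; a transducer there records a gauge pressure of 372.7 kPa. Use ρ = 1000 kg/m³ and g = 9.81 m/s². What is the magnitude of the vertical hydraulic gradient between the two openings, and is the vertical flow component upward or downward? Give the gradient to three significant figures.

|i_v| ≈ 0.116; vertical flow is downward

Total head at OW-8: h = 234.28 m (water level in the standpipe).
Pressure head at OW-9: ψ = P/(ρg) = 372.7×1000 / (1000 × 9.81) = 37.99 m.
Total head at OW-9: h = z + ψ = 193.13 + 37.99 = 231.12 m.
Δh = h(OW-8) − h(OW-9) = 234.28 − 231.12 = 3.16 m.
Vertical separation Δz = 220.34 − 193.13 = 27.21 m.
|i_v| = |Δh| / Δz = 3.16 / 27.21 = 0.116.
Head is higher in the shallow piezometer, so vertical flow is downward (recharge condition).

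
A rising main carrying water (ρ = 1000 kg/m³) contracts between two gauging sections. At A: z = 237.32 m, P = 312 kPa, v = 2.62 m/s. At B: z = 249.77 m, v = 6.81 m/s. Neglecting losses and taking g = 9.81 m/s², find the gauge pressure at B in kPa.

Pressure head at A: ψ₁ = P₁/(ρg) = 312×1000 / (1000 × 9.81) = 31.80 m.
Velocity heads: v₁²/2g = 2.62²/19.62 = 0.350 m; v₂²/2g = 6.81²/19.62 = 2.364 m.
Total head H = z₁ + ψ₁ + v₁²/2g = 237.32 + 31.80 + 0.350 = 269.47 m.
ψ₂ = H − z₂ − v₂²/2g = 269.47 − 249.77 − 2.364 = 17.34 m.
P₂ = ρgψ₂ = 1000 × 9.81 × 17.34 ≈ 170 kPa.

P₂ ≈ 170 kPa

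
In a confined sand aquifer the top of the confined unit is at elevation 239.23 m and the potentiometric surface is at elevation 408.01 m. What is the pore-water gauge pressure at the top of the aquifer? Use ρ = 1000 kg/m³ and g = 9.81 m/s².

Pressure head at the aquifer top: ψ = h − z = 408.01 − 239.23 = 168.78 m.
P = ρgψ = 1000 × 9.81 × 168.78 = 1655732 Pa ≈ 1660 kPa.

P ≈ 1660 kPa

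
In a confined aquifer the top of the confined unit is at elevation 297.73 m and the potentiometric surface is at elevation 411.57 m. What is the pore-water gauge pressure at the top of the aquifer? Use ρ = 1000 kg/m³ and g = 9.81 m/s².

P ≈ 1120 kPa

Pressure head at the aquifer top: ψ = h − z = 411.57 − 297.73 = 113.84 m.
P = ρgψ = 1000 × 9.81 × 113.84 = 1116770 Pa ≈ 1120 kPa.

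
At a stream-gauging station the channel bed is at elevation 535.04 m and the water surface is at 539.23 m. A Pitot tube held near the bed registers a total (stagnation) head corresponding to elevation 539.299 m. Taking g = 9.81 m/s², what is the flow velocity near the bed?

v ≈ 1.16 m/s

Near the bed, under hydrostatic conditions, the piezometric head (z + ψ) equals the free-surface elevation, 539.23 m.
Velocity head = total − piezometric = 539.299 − 539.23 = 0.069 m.
v = √(2g·h_v) = √(2 × 9.81 × 0.069) = 1.16 m/s.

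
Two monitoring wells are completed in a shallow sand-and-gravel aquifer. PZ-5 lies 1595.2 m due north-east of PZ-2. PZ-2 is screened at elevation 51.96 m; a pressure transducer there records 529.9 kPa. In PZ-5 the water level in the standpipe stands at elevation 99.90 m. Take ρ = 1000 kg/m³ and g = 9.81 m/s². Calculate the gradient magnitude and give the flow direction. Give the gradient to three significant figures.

i ≈ 0.00381; groundwater flows toward the north-east

Pressure head at PZ-2: ψ = P/(ρg) = 529.9×1000 / (1000 × 9.81) = 54.02 m.
Total head at PZ-2: h = z + ψ = 51.96 + 54.02 = 105.98 m.
Total head at PZ-5: h = 99.90 m (water level in the piezometer is the total head).
Head difference: h(PZ-2) − h(PZ-5) = 105.98 − 99.90 = 6.08 m.
Hydraulic gradient: i = |Δh| / L = 6.08 / 1595.2 = 0.00381.
Flow is from higher to lower head: from PZ-2 toward PZ-5, i.e. toward the north-east.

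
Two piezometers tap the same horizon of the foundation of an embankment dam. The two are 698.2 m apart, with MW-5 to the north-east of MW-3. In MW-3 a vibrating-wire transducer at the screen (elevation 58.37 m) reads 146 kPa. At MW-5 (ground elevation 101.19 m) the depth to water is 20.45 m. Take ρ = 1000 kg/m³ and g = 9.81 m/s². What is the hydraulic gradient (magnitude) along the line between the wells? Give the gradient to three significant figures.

Pressure head at MW-3: ψ = P/(ρg) = 146×1000 / (1000 × 9.81) = 14.88 m.
Total head at MW-3: h = z + ψ = 58.37 + 14.88 = 73.25 m.
Total head at MW-5: h = 101.19 − 20.45 = 80.74 m.
Head difference: h(MW-3) − h(MW-5) = 73.25 − 80.74 = -7.49 m.
Hydraulic gradient: i = |Δh| / L = 7.49 / 698.2 = 0.0107.

i ≈ 0.0107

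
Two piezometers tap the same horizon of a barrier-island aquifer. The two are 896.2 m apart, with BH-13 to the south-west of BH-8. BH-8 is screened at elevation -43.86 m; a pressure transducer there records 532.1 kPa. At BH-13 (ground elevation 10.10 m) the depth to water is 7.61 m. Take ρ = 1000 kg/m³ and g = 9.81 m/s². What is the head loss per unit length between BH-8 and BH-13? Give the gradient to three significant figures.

Pressure head at BH-8: ψ = P/(ρg) = 532.1×1000 / (1000 × 9.81) = 54.24 m.
Total head at BH-8: h = z + ψ = -43.86 + 54.24 = 10.38 m.
Total head at BH-13: h = 10.10 − 7.61 = 2.49 m.
Head difference: h(BH-8) − h(BH-13) = 10.38 − 2.49 = 7.89 m.
Hydraulic gradient: i = |Δh| / L = 7.89 / 896.2 = 0.00880.

i ≈ 0.00880 m/m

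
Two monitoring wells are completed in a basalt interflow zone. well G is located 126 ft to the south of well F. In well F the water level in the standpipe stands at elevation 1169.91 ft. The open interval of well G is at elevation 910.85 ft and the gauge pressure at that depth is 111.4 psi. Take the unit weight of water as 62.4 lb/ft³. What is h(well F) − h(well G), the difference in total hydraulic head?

Total head at well F: h = 1169.91 ft (water level in the piezometer is the total head).
Pressure head at well G: ψ = 144·P/γ = 144 × 111.4 / 62.4 = 257.08 ft.
Total head at well G: h = z + ψ = 910.85 + 257.08 = 1167.93 ft.
Head difference: h(well F) − h(well G) = 1169.91 − 1167.93 = 1.98 ft.

Δh ≈ 1.98 ft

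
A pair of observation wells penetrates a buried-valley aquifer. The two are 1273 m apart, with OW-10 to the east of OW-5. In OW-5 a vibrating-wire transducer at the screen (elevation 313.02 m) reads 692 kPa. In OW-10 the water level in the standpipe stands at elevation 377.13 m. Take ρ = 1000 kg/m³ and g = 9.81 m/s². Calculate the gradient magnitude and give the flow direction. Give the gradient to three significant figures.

Pressure head at OW-5: ψ = P/(ρg) = 692×1000 / (1000 × 9.81) = 70.54 m.
Total head at OW-5: h = z + ψ = 313.02 + 70.54 = 383.56 m.
Total head at OW-10: h = 377.13 m (water level in the piezometer is the total head).
Head difference: h(OW-5) − h(OW-10) = 383.56 − 377.13 = 6.43 m.
Hydraulic gradient: i = |Δh| / L = 6.43 / 1273 = 0.00505.
Flow is from higher to lower head: from OW-5 toward OW-10, i.e. toward the east.

i ≈ 0.00505; groundwater flows toward the east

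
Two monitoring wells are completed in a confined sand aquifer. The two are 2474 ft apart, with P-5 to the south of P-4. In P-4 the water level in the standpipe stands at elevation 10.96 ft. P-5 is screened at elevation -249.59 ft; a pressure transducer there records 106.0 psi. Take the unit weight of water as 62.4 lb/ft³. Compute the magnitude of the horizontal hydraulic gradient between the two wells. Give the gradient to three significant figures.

Total head at P-4: h = 10.96 ft (water level in the piezometer is the total head).
Pressure head at P-5: ψ = 144·P/γ = 144 × 106.0 / 62.4 = 244.62 ft.
Total head at P-5: h = z + ψ = -249.59 + 244.62 = -4.97 ft.
Head difference: h(P-4) − h(P-5) = 10.96 − (-4.97) = 15.93 ft.
Hydraulic gradient: i = |Δh| / L = 15.93 / 2474 = 0.00644.

i ≈ 0.00644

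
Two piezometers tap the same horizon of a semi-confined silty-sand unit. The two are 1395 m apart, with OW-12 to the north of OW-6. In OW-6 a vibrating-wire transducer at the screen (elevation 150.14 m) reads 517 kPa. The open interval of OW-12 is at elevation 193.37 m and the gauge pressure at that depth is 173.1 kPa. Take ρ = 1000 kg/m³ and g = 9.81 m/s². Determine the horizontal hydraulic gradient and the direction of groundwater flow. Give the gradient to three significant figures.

i ≈ 0.00586; groundwater flows toward the south

Pressure head at OW-6: ψ = P/(ρg) = 517×1000 / (1000 × 9.81) = 52.70 m.
Total head at OW-6: h = z + ψ = 150.14 + 52.70 = 202.84 m.
Pressure head at OW-12: ψ = P/(ρg) = 173.1×1000 / (1000 × 9.81) = 17.65 m.
Total head at OW-12: h = z + ψ = 193.37 + 17.65 = 211.02 m.
Head difference: h(OW-6) − h(OW-12) = 202.84 − 211.02 = -8.18 m.
Hydraulic gradient: i = |Δh| / L = 8.18 / 1395 = 0.00586.
Flow is from higher to lower head: from OW-12 toward OW-6, i.e. toward the south.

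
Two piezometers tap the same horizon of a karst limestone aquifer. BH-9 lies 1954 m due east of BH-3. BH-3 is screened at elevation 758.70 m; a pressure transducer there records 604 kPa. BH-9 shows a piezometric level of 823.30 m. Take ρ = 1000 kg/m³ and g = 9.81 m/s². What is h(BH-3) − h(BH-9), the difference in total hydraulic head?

Pressure head at BH-3: ψ = P/(ρg) = 604×1000 / (1000 × 9.81) = 61.57 m.
Total head at BH-3: h = z + ψ = 758.70 + 61.57 = 820.27 m.
Total head at BH-9: h = 823.30 m (water level in the piezometer is the total head).
Head difference: h(BH-3) − h(BH-9) = 820.27 − 823.30 = -3.03 m.

Δh ≈ -3.03 m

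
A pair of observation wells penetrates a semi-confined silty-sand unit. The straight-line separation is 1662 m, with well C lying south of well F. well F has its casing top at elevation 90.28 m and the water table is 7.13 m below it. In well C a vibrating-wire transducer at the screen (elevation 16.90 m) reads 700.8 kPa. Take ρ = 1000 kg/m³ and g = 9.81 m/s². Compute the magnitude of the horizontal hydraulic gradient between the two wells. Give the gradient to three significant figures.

i ≈ 0.00312

Total head at well F: h = 90.28 − 7.13 = 83.15 m.
Pressure head at well C: ψ = P/(ρg) = 700.8×1000 / (1000 × 9.81) = 71.44 m.
Total head at well C: h = z + ψ = 16.90 + 71.44 = 88.34 m.
Head difference: h(well F) − h(well C) = 83.15 − 88.34 = -5.19 m.
Hydraulic gradient: i = |Δh| / L = 5.19 / 1662 = 0.00312.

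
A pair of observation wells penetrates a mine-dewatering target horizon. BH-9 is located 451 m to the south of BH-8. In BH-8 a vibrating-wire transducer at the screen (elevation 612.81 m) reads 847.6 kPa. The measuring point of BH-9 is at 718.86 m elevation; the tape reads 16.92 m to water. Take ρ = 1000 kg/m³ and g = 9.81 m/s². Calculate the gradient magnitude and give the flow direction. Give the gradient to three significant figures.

Pressure head at BH-8: ψ = P/(ρg) = 847.6×1000 / (1000 × 9.81) = 86.40 m.
Total head at BH-8: h = z + ψ = 612.81 + 86.40 = 699.21 m.
Total head at BH-9: h = 718.86 − 16.92 = 701.94 m.
Head difference: h(BH-8) − h(BH-9) = 699.21 − 701.94 = -2.73 m.
Hydraulic gradient: i = |Δh| / L = 2.73 / 451 = 0.00605.
Flow is from higher to lower head: from BH-9 toward BH-8, i.e. toward the north.

i ≈ 0.00605; groundwater flows toward the north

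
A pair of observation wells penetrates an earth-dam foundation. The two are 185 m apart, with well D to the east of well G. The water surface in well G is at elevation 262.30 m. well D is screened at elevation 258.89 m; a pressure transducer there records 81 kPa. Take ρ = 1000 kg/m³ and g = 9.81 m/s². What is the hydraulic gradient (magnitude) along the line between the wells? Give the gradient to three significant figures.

i ≈ 0.0262

Total head at well G: h = 262.30 m (water level in the piezometer is the total head).
Pressure head at well D: ψ = P/(ρg) = 81×1000 / (1000 × 9.81) = 8.26 m.
Total head at well D: h = z + ψ = 258.89 + 8.26 = 267.15 m.
Head difference: h(well G) − h(well D) = 262.30 − 267.15 = -4.85 m.
Hydraulic gradient: i = |Δh| / L = 4.85 / 185 = 0.0262.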